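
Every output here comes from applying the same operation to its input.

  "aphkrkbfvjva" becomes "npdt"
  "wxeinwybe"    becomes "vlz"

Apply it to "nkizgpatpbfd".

The transformation: keep one character in every 3, starting at position 2 (positions 2nd, 5th, 8th, ...), then shift every letter 2 places backward in the alphabet (wrapping around).
Doing the same to "nkizgpatpbfd": "ierd".

ierd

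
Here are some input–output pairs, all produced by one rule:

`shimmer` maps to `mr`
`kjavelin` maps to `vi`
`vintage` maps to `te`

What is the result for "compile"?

pe

In each case the input is transformed by: keep one character in every 3, starting at position 1 (positions 1st, 4th, 7th, ...), then delete the first character.
For "compile", step one produces "cpe"; step two turns that into "pe".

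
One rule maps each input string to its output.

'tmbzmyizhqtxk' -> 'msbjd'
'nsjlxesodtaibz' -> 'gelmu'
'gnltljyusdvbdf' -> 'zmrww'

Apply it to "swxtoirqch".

The pattern: shift every letter 7 places backward in the alphabet (wrapping around), then keep one character in every 3, starting at position 1 (positions 1st, 4th, 7th, ...).
Working it through for "swxtoirqch": intermediate "lpqmhbkjva", final "lmka".
(Check on "nsjlxesodtaibz": → "glceqxlhwmtbus" → "gelmu" ✓)

lmka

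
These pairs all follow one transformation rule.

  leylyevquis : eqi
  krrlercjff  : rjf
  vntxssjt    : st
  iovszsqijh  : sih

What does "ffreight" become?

gt

In each case the input is transformed by: keep every other character starting from the second (positions 2nd, 4th, 6th, ...), then delete the first 2 characters.
For "ffreight" the result is "gt".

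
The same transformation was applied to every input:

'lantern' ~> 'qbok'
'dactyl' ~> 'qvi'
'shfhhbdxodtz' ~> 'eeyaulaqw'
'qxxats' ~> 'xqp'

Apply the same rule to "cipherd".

eboa

Rule — shift every letter 3 places backward in the alphabet (wrapping around), then delete the first 3 characters.
Applying both steps to "cipherd": "zfmeboa", then "eboa".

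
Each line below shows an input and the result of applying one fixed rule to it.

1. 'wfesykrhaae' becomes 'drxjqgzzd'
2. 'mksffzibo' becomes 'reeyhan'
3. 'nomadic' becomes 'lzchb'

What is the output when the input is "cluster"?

The transformation: shift every letter 1 place backward in the alphabet (wrapping around), then delete the first 2 characters.
Starting from "cluster": after the first operation, "bktrsdq"; after the second, "trsdq".

trsdq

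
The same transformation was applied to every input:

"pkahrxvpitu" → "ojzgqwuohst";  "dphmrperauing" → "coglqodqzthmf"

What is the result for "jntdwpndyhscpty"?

What's happening: shift every letter 1 place backward in the alphabet (wrapping around).
On "jntdwpndyhscpty" that produces "imscvomcxgrbosx".

imscvomcxgrbosx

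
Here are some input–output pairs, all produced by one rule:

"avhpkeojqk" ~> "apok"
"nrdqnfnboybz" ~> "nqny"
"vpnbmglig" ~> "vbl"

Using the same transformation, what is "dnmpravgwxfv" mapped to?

What's happening: keep one character in every 3, starting at position 1 (positions 1st, 4th, 7th, ...).
So "dnmpravgwxfv" becomes "dpvx".

dpvx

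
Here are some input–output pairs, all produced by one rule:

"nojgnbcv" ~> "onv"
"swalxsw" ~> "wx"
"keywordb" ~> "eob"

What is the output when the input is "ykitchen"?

In each case the input is transformed by: keep one character in every 3, starting at position 2 (positions 2nd, 5th, 8th, ...).
For "ykitchen" the result is "kcn".

kcn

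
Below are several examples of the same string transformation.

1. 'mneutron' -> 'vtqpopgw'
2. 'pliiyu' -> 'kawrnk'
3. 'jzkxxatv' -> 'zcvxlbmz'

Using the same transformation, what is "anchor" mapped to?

In each case the input is transformed by: shift every letter 2 places forward in the alphabet (wrapping around), then swap the front and back halves of the string.
For "anchor", step one produces "cpejqt"; step two turns that into "jqtcpe".

jqtcpe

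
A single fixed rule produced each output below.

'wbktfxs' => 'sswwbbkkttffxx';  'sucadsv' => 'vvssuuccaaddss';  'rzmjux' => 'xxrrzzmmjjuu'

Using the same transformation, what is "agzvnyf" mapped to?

Each output is the input with this applied: move the last character to the front, then double every character.
Applying both steps to "agzvnyf": "fagzvny", then "ffaaggzzvvnnyy".

ffaaggzzvvnnyy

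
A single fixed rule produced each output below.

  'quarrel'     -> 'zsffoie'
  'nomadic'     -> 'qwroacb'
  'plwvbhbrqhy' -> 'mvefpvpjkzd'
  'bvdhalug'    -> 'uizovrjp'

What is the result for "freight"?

hvuwsft

Each output is the input with this applied: shift every letter 12 places backward in the alphabet (wrapping around), then reverse the string.
"freight" → "hvuwsft".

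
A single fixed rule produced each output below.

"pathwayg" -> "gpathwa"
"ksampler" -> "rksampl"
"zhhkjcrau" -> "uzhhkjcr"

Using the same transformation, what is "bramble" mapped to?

ebramb

The rule is to move the last character to the front, then delete the last character.
Starting from "bramble": after the first operation, "ebrambl"; after the second, "ebramb".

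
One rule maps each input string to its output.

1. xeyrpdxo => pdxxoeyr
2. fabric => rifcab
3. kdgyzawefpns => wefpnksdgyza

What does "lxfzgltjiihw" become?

The rule is to swap the first and last characters, then swap the front and back halves of the string.
For "lxfzgltjiihw" the result is "tjiihlwxfzgl".

tjiihlwxfzgl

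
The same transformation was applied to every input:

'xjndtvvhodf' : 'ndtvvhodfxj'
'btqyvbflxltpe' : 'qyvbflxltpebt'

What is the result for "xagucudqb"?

gucudqbxa

The rule is to move the first 2 characters to the end (rotate left by 2).
Applying that to "xagucudqb" gives "gucudqbxa".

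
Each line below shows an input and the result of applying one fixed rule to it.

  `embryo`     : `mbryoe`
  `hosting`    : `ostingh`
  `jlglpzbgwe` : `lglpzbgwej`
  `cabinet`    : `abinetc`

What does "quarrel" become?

uarrelq

The transformation: move the first character to the end.
For "quarrel" the result is "uarrelq".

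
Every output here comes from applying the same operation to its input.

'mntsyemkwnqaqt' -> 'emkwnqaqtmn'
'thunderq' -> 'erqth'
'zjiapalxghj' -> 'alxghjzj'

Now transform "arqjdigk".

igkar

The pattern: move the first 2 characters to the end (rotate left by 2), then delete the first 3 characters.
"arqjdigk" → "qjdigkar" → "igkar".
(Check on "mntsyemkwnqaqt": → "tsyemkwnqaqtmn" → "emkwnqaqtmn" ✓)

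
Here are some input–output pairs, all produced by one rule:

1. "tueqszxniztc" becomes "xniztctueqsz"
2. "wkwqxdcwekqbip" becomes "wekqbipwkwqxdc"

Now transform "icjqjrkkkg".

rkkkgicjqj

What's happening: swap the front and back halves of the string.
So "icjqjrkkkg" becomes "rkkkgicjqj".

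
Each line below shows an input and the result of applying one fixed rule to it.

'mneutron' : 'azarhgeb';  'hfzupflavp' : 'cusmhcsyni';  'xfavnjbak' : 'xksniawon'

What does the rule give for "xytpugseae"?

rklgchtfrn

The rule is to move the last character to the front, then shift every letter 13 places forward in the alphabet (wrapping around) — i.e. ROT13.
On "xytpugseae": the first step gives "exytpugsea", and the second then gives "rklgchtfrn".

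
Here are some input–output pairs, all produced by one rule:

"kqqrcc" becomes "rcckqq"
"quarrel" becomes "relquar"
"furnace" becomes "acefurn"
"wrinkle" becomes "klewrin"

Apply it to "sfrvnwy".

nwysfrv

Looking at the pairs, the operation is to move the last 3 characters to the front (rotate right by 3).
For "sfrvnwy" the result is "nwysfrv".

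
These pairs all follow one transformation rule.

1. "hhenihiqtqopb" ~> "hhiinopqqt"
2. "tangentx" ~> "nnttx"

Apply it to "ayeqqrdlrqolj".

The pattern: sort the characters into alphabetical order, then delete the first 3 characters.
Applying both steps to "ayeqqrdlrqolj": "adejlloqqqrry", then "jlloqqqrry".
(Check on "hhenihiqtqopb": → "behhhiinopqqt" → "hhiinopqqt" ✓)

jlloqqqrry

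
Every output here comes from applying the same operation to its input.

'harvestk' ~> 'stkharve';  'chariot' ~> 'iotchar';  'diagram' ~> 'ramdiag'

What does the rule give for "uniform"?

ormunif

Each output is the input with this applied: move the last 3 characters to the front (rotate right by 3).
For "uniform" the result is "ormunif".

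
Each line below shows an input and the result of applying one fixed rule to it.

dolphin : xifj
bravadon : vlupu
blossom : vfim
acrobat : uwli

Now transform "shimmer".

mbcg

Looking at the pairs, the operation is to shift every letter 6 places backward in the alphabet (wrapping around), then delete the last 3 characters.
For "shimmer", step one produces "mbcggyl"; step two turns that into "mbcg".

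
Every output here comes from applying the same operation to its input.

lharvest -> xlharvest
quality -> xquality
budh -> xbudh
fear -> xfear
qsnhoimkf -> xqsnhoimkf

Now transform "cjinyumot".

xcjinyumot

Looking at the pairs, the operation is to prepend "x".
Doing the same to "cjinyumot": "xcjinyumot".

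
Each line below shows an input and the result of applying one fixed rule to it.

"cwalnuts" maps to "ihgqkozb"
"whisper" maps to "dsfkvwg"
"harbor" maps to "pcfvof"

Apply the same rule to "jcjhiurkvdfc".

rtqxqxvwifyj

The transformation: shift every letter 12 places backward in the alphabet (wrapping around), then move the last 3 characters to the front (rotate right by 3).
Working it through for "jcjhiurkvdfc": intermediate "xqxvwifyjrtq", final "rtqxqxvwifyj".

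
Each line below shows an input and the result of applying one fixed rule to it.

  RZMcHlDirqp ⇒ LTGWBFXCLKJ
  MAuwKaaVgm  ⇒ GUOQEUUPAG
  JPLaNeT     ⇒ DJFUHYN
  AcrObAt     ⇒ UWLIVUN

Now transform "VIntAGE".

The pattern: shift every letter 6 places backward in the alphabet (wrapping around), then convert every letter to uppercase.
Working it through for "VIntAGE": intermediate "PChnUAY", final "PCHNUAY".

PCHNUAY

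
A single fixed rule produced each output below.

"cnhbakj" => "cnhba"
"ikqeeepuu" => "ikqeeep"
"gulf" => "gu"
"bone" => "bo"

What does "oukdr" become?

ouk

Rule — delete the last 2 characters.
So "oukdr" becomes "ouk".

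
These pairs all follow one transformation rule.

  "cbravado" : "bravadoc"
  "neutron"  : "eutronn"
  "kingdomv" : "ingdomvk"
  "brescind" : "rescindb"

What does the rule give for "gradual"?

radualg

Each output is the input with this applied: move the first character to the end.
"gradual" → "radualg".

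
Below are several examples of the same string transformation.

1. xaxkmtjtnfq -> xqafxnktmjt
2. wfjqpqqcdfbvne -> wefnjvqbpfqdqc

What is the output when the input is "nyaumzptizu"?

In each case the input is transformed by: take characters alternately from the front and the back (1st, last, 2nd, 2nd-last, ...).
Applying that to "nyaumzptizu" gives "nuyzaiutmpz".

nuyzaiutmpz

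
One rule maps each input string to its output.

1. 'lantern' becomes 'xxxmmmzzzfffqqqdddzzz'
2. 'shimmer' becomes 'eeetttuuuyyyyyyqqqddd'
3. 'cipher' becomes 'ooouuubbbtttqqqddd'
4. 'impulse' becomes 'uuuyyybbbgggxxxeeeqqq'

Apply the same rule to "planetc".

The transformation: shift every letter 12 places forward in the alphabet (wrapping around), then repeat every character 3 times.
Applying both steps to "planetc": "bxmzqfo", then "bbbxxxmmmzzzqqqfffooo".

bbbxxxmmmzzzqqqfffooo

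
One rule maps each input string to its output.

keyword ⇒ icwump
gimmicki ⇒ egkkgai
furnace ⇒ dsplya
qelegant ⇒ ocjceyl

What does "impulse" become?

gknsjq

Looking at the pairs, the operation is to delete the last character, then shift every letter 2 places backward in the alphabet (wrapping around).
On "impulse": the first step gives "impuls", and the second then gives "gknsjq".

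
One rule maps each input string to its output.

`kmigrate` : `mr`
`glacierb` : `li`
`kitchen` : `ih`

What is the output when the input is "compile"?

What's happening: move the last character to the front, then keep one character in every 3, starting at position 3 (positions 3rd, 6th, 9th, ...).
For "compile", step one produces "ecompil"; step two turns that into "oi".

oi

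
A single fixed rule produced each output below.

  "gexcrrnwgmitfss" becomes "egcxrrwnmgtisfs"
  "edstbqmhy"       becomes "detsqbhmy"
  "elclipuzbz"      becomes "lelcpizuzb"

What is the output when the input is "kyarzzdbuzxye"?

ykrazzbdzuyxe

What's happening: swap each adjacent pair of characters (1↔2, 3↔4, ...).
For "kyarzzdbuzxye" the result is "ykrazzbdzuyxe".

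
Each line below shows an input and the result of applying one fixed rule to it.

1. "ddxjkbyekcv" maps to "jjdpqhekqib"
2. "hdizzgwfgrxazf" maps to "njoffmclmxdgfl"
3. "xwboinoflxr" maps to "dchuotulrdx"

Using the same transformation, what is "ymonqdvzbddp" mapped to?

The transformation: shift every letter 6 places forward in the alphabet (wrapping around).
For "ymonqdvzbddp" the result is "esutwjbfhjjv".

esutwjbfhjjv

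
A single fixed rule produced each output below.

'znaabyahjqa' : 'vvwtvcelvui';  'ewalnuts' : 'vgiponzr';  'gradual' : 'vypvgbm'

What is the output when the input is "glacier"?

vxdzmbg

In each case the input is transformed by: shift every letter 5 places backward in the alphabet (wrapping around), then move the first 2 characters to the end (rotate left by 2).
Applying both steps to "glacier": "bgvxdzm", then "vxdzmbg".
(Check on "ewalnuts": → "zrvgipon" → "vgiponzr" ✓)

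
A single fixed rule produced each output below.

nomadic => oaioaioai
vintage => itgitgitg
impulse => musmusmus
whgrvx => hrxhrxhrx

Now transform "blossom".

The transformation: keep every other character starting from the second (positions 2nd, 4th, 6th, ...), then write the whole string 3 times in a row.
Starting from "blossom": after the first operation, "lso"; after the second, "lsolsolso".

lsolsolso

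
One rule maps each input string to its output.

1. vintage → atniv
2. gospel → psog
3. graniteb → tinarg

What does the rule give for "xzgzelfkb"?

Looking at the pairs, the operation is to delete the last 2 characters, then reverse the string.
For "xzgzelfkb", step one produces "xzgzelf"; step two turns that into "flezgzx".

flezgzx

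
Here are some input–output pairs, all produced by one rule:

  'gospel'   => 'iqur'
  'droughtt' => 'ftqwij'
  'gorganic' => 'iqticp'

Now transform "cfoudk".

What's happening: delete the last 2 characters, then shift every letter 2 places forward in the alphabet (wrapping around).
Working it through for "cfoudk": intermediate "cfou", final "ehqw".

ehqw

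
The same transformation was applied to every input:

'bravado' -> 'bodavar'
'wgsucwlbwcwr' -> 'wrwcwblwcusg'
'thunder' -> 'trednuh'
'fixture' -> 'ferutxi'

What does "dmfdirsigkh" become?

The rule is to reverse the string, then move the last character to the front.
For "dmfdirsigkh", step one produces "hkgisridfmd"; step two turns that into "dhkgisridfm".

dhkgisridfm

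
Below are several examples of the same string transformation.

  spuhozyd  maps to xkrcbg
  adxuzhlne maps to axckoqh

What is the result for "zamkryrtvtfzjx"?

The pattern: shift every letter 3 places forward in the alphabet (wrapping around), then delete the first 2 characters.
Working it through for "zamkryrtvtfzjx": intermediate "cdpnubuwywicma", final "pnubuwywicma".

pnubuwywicma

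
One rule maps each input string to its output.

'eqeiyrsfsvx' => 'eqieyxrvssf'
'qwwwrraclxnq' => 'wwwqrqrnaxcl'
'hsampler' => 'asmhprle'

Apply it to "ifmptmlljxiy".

Each output is the input with this applied: move the first 2 characters to the end (rotate left by 2), then take characters alternately from the front and the back (1st, last, 2nd, 2nd-last, ...).
Applying that to "ifmptmlljxiy" gives "mfpitymilxlj".
(Check on "qwwwrraclxnq": → "wwrraclxnqqw" → "wwwqrqrnaxcl" ✓)

mfpitymilxlj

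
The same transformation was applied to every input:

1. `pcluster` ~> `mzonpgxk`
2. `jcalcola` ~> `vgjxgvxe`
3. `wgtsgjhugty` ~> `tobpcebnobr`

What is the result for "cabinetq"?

lozidwvx

The transformation: reverse the string, then shift every letter 5 places backward in the alphabet (wrapping around).
Applying that to "cabinetq" gives "lozidwvx".
(Check on "wgtsgjhugty": → "ytguhjgstgw" → "tobpcebnobr" ✓)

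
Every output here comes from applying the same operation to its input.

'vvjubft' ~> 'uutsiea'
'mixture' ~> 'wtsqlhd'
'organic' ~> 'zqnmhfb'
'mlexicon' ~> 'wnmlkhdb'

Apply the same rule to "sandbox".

zwrnmca

The transformation: shift every letter 1 place backward in the alphabet (wrapping around), then sort the characters into reverse alphabetical order.
Working it through for "sandbox": intermediate "rzmcanw", final "zwrnmca".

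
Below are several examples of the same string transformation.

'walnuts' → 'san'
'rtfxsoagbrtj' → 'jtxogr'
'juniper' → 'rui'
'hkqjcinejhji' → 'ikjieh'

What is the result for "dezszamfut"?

tesaf

Rule — move the last 2 characters to the front (rotate right by 2), then keep every other character starting from the second (positions 2nd, 4th, 6th, ...).
For "dezszamfut", step one produces "utdezszamf"; step two turns that into "tesaf".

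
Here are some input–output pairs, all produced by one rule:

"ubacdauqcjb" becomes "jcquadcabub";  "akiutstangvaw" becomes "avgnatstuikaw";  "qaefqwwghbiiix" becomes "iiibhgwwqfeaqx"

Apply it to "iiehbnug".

unbheiig

The rule is to reverse the string, then move the first character to the end.
Applying that to "iiehbnug" gives "unbheiig".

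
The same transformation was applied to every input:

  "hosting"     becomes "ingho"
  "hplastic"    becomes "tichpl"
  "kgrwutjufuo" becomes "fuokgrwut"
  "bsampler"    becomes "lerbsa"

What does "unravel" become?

In each case the input is transformed by: move the last 3 characters to the front (rotate right by 3), then delete the last 2 characters.
Doing the same to "unravel": "velun".
(Check on "hosting": → "inghost" → "ingho" ✓)

velun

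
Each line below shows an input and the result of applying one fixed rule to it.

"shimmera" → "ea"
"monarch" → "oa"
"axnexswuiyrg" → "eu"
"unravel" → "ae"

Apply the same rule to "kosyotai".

Each output is the input with this applied: keep every other character starting from the second (positions 2nd, 4th, 6th, ...), then keep only the vowels.
Working it through for "kosyotai": intermediate "oyti", final "oi".

oi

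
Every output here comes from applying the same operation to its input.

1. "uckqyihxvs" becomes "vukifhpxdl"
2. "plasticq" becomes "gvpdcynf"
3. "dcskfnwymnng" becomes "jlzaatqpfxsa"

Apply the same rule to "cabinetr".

argepnov

Each output is the input with this applied: shift every letter 13 places forward in the alphabet (wrapping around) — i.e. ROT13, then swap the front and back halves of the string.
For "cabinetr", step one produces "pnovarge"; step two turns that into "argepnov".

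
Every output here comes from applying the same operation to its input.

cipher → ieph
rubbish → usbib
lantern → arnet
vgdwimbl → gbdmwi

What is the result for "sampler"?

aemlp

The rule is to take characters alternately from the front and the back (1st, last, 2nd, 2nd-last, ...), then delete the first 2 characters.
For "sampler" the result is "aemlp".
(Check on "lantern": → "lnarnet" → "arnet" ✓)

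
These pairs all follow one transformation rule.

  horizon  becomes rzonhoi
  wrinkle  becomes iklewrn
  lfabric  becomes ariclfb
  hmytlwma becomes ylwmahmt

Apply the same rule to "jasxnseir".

Each output is the input with this applied: move the first 3 characters to the end (rotate left by 3), then swap the first and last characters.
On "jasxnseir" that produces "snseirjax".

snseirjax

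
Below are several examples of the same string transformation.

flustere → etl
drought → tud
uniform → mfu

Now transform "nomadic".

The pattern: reverse the string, then keep one character in every 3, starting at position 1 (positions 1st, 4th, 7th, ...).
On "nomadic": the first step gives "cidamon", and the second then gives "can".

can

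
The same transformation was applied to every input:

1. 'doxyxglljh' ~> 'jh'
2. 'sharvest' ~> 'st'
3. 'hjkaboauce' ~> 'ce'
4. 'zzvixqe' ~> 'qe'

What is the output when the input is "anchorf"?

rf

The rule is to keep only the last 2 characters.
So "anchorf" becomes "rf".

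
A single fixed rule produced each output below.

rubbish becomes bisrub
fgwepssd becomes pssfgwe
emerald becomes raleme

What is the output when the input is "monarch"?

arcmon

Looking at the pairs, the operation is to delete the last character, then move the last 3 characters to the front (rotate right by 3).
For "monarch", step one produces "monarc"; step two turns that into "arcmon".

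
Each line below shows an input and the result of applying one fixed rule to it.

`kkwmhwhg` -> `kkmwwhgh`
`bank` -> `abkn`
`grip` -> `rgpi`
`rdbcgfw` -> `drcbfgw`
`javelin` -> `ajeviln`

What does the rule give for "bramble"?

rbmalbe

The transformation: swap each adjacent pair of characters (1↔2, 3↔4, ...).
Applying that to "bramble" gives "rbmalbe".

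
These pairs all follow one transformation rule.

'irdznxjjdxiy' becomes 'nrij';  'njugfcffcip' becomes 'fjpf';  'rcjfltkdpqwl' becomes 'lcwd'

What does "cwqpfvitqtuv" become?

fwut

Each output is the input with this applied: keep one character in every 3, starting at position 2 (positions 2nd, 5th, 8th, ...), then swap each adjacent pair of characters (1↔2, 3↔4, ...).
Working it through for "cwqpfvitqtuv": intermediate "wftu", final "fwut".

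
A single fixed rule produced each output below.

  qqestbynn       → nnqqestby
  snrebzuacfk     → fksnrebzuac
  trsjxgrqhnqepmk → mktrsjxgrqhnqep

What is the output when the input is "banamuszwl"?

wlbanamusz

In each case the input is transformed by: move the last 2 characters to the front (rotate right by 2).
For "banamuszwl" the result is "wlbanamusz".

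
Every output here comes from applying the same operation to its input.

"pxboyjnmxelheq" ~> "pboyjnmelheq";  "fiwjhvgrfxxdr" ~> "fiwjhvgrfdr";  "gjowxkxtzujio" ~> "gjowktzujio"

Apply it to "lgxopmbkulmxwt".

The pattern: remove every "x".
On "lgxopmbkulmxwt" that produces "lgopmbkulmwt".

lgopmbkulmwt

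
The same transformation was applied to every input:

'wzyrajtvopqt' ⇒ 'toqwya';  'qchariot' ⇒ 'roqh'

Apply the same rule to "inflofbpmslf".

Rule — swap the front and back halves of the string, then keep every other character starting from the first (positions 1st, 3rd, 5th, ...).
Working it through for "inflofbpmslf": intermediate "bpmslfinflof", final "bmlifo".

bmlifo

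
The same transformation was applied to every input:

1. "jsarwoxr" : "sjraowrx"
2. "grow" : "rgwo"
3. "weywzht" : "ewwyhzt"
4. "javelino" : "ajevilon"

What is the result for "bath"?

The rule is to swap each adjacent pair of characters (1↔2, 3↔4, ...).
"bath" → "abht".

abht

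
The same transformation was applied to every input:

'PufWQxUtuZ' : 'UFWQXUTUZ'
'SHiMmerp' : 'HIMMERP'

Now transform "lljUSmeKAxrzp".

The rule is to delete the first character, then convert every letter to uppercase.
On "lljUSmeKAxrzp" that produces "LJUSMEKAXRZP".

LJUSMEKAXRZP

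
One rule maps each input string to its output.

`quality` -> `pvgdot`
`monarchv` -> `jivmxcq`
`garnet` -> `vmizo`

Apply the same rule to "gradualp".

mvypvgk

The pattern: shift every letter 5 places backward in the alphabet (wrapping around), then delete the first character.
Applying both steps to "gradualp": "bmvypvgk", then "mvypvgk".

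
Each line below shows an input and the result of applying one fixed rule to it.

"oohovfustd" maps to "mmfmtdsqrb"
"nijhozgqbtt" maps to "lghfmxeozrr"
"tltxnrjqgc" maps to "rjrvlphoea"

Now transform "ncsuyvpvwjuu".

Rule — shift every letter 2 places backward in the alphabet (wrapping around).
For "ncsuyvpvwjuu" the result is "laqswtntuhss".

laqswtntuhss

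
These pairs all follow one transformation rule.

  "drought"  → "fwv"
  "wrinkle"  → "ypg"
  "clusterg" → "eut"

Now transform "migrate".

What's happening: keep one character in every 3, starting at position 1 (positions 1st, 4th, 7th, ...), then shift every letter 2 places forward in the alphabet (wrapping around).
Starting from "migrate": after the first operation, "mre"; after the second, "otg".

otg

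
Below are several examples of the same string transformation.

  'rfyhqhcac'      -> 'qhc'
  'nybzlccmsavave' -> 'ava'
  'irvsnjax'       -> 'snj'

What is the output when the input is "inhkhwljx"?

Rule — move the last 2 characters to the front (rotate right by 2), then keep only the last 3 characters.
Applying both steps to "inhkhwljx": "jxinhkhwl", then "hwl".

hwl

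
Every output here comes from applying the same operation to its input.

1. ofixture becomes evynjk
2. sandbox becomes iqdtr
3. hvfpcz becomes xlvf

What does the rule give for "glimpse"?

wbycf

Each output is the input with this applied: shift every letter 10 places backward in the alphabet (wrapping around), then delete the last 2 characters.
On "glimpse": the first step gives "wbycfiu", and the second then gives "wbycf".
(Check on "hvfpcz": → "xlvfsp" → "xlvf" ✓)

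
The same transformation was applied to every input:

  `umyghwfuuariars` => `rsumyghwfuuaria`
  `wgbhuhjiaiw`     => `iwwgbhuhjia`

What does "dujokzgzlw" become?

lwdujokzgz

Rule — move the last 2 characters to the front (rotate right by 2).
For "dujokzgzlw" the result is "lwdujokzgz".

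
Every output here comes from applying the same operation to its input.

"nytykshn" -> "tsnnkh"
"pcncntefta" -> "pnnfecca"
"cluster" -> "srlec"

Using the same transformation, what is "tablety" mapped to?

tleba

Looking at the pairs, the operation is to sort the characters into reverse alphabetical order, then delete the first 2 characters.
"tablety" → "tleba".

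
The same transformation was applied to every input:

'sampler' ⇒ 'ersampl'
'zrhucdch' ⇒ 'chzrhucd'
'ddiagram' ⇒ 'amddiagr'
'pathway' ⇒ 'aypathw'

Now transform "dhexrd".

The transformation: move the last 2 characters to the front (rotate right by 2).
For "dhexrd" the result is "rddhex".

rddhex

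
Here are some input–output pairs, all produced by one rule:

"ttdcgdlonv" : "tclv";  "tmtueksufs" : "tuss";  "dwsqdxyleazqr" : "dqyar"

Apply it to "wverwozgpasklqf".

The pattern: keep one character in every 3, starting at position 1 (positions 1st, 4th, 7th, ...).
Doing the same to "wverwozgpasklqf": "wrzal".

wrzal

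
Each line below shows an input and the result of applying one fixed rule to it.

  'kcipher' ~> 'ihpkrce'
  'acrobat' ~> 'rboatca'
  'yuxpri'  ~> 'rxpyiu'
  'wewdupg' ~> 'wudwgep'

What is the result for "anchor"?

ocharn

What's happening: take characters alternately from the front and the back (1st, last, 2nd, 2nd-last, ...), then move the last 3 characters to the front (rotate right by 3).
Starting from "anchor": after the first operation, "arnoch"; after the second, "ocharn".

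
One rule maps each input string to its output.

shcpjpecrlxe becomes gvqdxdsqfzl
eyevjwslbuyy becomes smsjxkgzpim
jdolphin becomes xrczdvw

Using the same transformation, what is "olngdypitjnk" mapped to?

czburmdwhxb

The pattern: delete the last character, then shift every letter 12 places backward in the alphabet (wrapping around).
Starting from "olngdypitjnk": after the first operation, "olngdypitjn"; after the second, "czburmdwhxb".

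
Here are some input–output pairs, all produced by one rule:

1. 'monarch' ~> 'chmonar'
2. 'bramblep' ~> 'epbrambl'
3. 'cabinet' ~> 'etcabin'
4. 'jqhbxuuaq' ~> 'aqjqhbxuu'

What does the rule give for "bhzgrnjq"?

jqbhzgrn

Looking at the pairs, the operation is to move the last 2 characters to the front (rotate right by 2).
Doing the same to "bhzgrnjq": "jqbhzgrn".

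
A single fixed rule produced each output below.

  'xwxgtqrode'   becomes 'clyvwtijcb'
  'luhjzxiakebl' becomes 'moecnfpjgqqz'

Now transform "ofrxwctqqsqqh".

What's happening: shift every letter 5 places forward in the alphabet (wrapping around), then move the first 2 characters to the end (rotate left by 2).
Working it through for "ofrxwctqqsqqh": intermediate "tkwcbhyvvxvvm", final "wcbhyvvxvvmtk".

wcbhyvvxvvmtk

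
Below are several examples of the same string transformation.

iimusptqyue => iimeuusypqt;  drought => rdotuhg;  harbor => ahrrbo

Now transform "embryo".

Rule — move the first character to the end, then take characters alternately from the front and the back (1st, last, 2nd, 2nd-last, ...).
Applying both steps to "embryo": "mbryoe", then "mebory".

mebory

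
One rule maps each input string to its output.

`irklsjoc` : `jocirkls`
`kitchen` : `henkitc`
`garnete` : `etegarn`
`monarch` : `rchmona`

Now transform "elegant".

Looking at the pairs, the operation is to move the last 3 characters to the front (rotate right by 3).
So "elegant" becomes "anteleg".

anteleg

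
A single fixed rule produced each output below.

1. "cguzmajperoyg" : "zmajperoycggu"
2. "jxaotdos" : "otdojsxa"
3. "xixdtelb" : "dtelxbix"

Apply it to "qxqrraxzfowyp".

Rule — swap the first and last characters, then move the first 3 characters to the end (rotate left by 3).
Starting from "qxqrraxzfowyp": after the first operation, "pxqrraxzfowyq"; after the second, "rraxzfowyqpxq".

rraxzfowyqpxq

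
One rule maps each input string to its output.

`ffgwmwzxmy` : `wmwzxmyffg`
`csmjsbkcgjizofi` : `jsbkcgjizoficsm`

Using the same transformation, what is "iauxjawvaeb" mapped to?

xjawvaebiau

Looking at the pairs, the operation is to move the first 3 characters to the end (rotate left by 3).
"iauxjawvaeb" → "xjawvaebiau".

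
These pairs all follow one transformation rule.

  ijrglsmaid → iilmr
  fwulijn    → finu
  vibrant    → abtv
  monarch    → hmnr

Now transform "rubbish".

In each case the input is transformed by: keep every other character starting from the first (positions 1st, 3rd, 5th, ...), then sort the characters into alphabetical order.
Applying both steps to "rubbish": "rbih", then "bhir".
(Check on "fwulijn": → "fuin" → "finu" ✓)

bhir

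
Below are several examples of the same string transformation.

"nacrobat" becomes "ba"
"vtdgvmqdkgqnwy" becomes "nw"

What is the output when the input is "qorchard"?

ar

The transformation: move the last 3 characters to the front (rotate right by 3), then keep only the first 2 characters.
On "qorchard": the first step gives "ardqorch", and the second then gives "ar".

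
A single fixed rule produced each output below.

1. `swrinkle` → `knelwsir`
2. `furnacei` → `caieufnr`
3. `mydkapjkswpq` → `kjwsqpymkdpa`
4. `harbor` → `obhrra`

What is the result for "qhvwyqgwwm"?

gqwwqmvhyw

Each output is the input with this applied: swap the front and back halves of the string, then swap each adjacent pair of characters (1↔2, 3↔4, ...).
Applying both steps to "qhvwyqgwwm": "qgwwmqhvwy", then "gqwwqmvhyw".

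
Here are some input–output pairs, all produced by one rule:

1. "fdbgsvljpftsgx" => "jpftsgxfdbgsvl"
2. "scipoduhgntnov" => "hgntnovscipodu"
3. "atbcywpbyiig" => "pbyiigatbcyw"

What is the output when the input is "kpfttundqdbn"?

ndqdbnkpfttu

Looking at the pairs, the operation is to swap the front and back halves of the string.
"kpfttundqdbn" → "ndqdbnkpfttu".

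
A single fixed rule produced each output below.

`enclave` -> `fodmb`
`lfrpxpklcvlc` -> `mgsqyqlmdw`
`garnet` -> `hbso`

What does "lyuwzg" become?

The rule is to delete the last 2 characters, then shift every letter 1 place forward in the alphabet (wrapping around).
For "lyuwzg", step one produces "lyuw"; step two turns that into "mzvx".

mzvx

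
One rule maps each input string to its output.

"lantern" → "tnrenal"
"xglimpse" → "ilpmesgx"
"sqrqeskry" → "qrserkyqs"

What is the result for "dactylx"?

tclyxad

Each output is the input with this applied: swap each adjacent pair of characters (1↔2, 3↔4, ...), then move the first 2 characters to the end (rotate left by 2).
"dactylx" → "tclyxad".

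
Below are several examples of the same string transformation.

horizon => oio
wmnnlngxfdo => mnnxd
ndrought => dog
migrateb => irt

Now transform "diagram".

iga

Looking at the pairs, the operation is to delete the last character, then keep every other character starting from the second (positions 2nd, 4th, 6th, ...).
Starting from "diagram": after the first operation, "diagra"; after the second, "iga".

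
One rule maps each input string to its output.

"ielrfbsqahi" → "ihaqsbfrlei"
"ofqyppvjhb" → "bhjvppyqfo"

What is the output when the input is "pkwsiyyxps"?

spxyyiswkp

The pattern: reverse the string.
So "pkwsiyyxps" becomes "spxyyiswkp".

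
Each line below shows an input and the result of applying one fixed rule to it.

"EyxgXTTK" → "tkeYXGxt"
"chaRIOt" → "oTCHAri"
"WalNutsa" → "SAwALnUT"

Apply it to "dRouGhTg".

The transformation: flip the case of every letter, then move the last 2 characters to the front (rotate right by 2).
On "dRouGhTg" that produces "tGDrOUgH".

tGDrOUgH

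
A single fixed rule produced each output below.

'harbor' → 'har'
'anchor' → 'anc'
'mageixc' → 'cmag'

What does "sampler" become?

rsam

What's happening: move the first 3 characters to the end (rotate left by 3), then delete the first 3 characters.
"sampler" → "plersam" → "rsam".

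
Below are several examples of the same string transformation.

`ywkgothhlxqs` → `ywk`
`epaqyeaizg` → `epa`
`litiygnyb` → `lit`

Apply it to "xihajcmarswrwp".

The pattern: keep only the first 3 characters.
So "xihajcmarswrwp" becomes "xih".

xih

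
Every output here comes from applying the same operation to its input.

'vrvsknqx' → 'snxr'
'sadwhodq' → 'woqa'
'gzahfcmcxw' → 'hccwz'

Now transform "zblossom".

osmb

The transformation: move the first 3 characters to the end (rotate left by 3), then keep every other character starting from the first (positions 1st, 3rd, 5th, ...).
"zblossom" → "ossomzbl" → "osmb".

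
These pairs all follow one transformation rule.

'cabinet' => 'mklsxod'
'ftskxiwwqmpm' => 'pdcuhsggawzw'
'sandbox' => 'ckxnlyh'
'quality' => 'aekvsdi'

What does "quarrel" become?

In each case the input is transformed by: shift every letter 10 places forward in the alphabet (wrapping around).
"quarrel" → "aekbbov".

aekbbov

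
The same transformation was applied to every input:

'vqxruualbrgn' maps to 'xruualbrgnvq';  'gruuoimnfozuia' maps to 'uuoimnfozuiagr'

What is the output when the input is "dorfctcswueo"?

rfctcswueodo

The pattern: move the first 2 characters to the end (rotate left by 2).
"dorfctcswueo" → "rfctcswueodo".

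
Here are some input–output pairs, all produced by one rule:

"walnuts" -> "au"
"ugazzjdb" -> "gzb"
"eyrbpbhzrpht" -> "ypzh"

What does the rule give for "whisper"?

Rule — keep one character in every 3, starting at position 2 (positions 2nd, 5th, 8th, ...).
On "whisper" that produces "hp".

hp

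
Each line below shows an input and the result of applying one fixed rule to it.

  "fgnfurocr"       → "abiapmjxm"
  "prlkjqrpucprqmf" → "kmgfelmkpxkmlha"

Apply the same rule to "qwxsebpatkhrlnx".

lrsnzwkvofcmgis

Looking at the pairs, the operation is to shift every letter 5 places backward in the alphabet (wrapping around).
Applying that to "qwxsebpatkhrlnx" gives "lrsnzwkvofcmgis".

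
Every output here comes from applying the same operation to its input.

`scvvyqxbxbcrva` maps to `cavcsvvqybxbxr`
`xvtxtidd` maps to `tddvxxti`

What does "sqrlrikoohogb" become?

The rule is to swap each adjacent pair of characters (1↔2, 3↔4, ...), then move the last 3 characters to the front (rotate right by 3).
Applying both steps to "sqrlrikoohogb": "qslrirokhogob", then "gobqslrirokho".

gobqslrirokho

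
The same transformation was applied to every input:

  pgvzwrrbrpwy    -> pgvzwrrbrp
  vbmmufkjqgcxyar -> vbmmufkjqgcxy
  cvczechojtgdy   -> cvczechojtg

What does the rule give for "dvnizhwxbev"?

What's happening: delete the last 2 characters.
For "dvnizhwxbev" the result is "dvnizhwxb".

dvnizhwxb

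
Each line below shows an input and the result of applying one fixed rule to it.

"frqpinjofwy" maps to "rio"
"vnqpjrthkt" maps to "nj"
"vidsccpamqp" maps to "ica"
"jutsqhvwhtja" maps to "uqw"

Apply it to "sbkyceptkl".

bc

Looking at the pairs, the operation is to delete the last 3 characters, then keep one character in every 3, starting at position 2 (positions 2nd, 5th, 8th, ...).
For "sbkyceptkl", step one produces "sbkycep"; step two turns that into "bc".
(Check on "frqpinjofwy": → "frqpinjo" → "rio" ✓)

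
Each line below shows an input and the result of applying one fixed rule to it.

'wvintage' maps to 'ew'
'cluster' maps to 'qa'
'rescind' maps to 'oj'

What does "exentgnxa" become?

acw

Rule — keep one character in every 3, starting at position 3 (positions 3rd, 6th, 9th, ...), then shift every letter 4 places backward in the alphabet (wrapping around).
Applying that to "exentgnxa" gives "acw".
(Check on "wvintage": → "ia" → "ew" ✓)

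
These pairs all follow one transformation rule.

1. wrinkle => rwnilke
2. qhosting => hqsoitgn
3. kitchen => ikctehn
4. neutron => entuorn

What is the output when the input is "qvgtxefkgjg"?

vqtgexkfjgg

Looking at the pairs, the operation is to swap each adjacent pair of characters (1↔2, 3↔4, ...).
For "qvgtxefkgjg" the result is "vqtgexkfjgg".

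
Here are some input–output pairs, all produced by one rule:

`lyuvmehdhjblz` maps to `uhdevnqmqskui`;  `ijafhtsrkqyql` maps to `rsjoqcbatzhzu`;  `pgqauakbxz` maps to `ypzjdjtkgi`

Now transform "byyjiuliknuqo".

khhsrdurtwdzx

Looking at the pairs, the operation is to shift every letter 9 places forward in the alphabet (wrapping around).
So "byyjiuliknuqo" becomes "khhsrdurtwdzx".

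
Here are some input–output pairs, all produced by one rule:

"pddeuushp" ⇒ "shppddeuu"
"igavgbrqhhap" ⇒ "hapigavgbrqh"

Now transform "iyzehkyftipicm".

What's happening: move the last 3 characters to the front (rotate right by 3).
On "iyzehkyftipicm" that produces "icmiyzehkyftip".

icmiyzehkyftip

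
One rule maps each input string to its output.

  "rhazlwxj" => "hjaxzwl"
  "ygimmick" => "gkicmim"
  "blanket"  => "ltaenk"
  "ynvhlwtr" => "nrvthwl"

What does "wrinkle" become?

The pattern: delete the first character, then take characters alternately from the front and the back (1st, last, 2nd, 2nd-last, ...).
"wrinkle" → "rinkle" → "reilnk".

reilnk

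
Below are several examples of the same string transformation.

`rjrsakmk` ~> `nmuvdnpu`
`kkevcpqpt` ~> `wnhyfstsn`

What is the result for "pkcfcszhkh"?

knfifvckns

In each case the input is transformed by: shift every letter 3 places forward in the alphabet (wrapping around), then swap the first and last characters.
Starting from "pkcfcszhkh": after the first operation, "snfifvcknk"; after the second, "knfifvckns".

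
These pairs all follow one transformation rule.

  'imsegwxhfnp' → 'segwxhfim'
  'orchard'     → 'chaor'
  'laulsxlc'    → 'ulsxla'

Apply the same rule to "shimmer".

immsh

Looking at the pairs, the operation is to delete the last 2 characters, then move the first 2 characters to the end (rotate left by 2).
For "shimmer", step one produces "shimm"; step two turns that into "immsh".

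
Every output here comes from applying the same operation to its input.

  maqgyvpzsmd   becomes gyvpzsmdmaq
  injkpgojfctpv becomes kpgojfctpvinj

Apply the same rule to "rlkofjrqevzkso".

ofjrqevzksorlk

The pattern: move the first 3 characters to the end (rotate left by 3).
Applying that to "rlkofjrqevzkso" gives "ofjrqevzksorlk".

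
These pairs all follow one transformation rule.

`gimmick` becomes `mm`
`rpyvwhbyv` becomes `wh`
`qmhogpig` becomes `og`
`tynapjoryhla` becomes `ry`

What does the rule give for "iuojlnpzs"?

In each case the input is transformed by: move the last 3 characters to the front (rotate right by 3), then keep only the last 2 characters.
Starting from "iuojlnpzs": after the first operation, "pzsiuojln"; after the second, "ln".

ln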